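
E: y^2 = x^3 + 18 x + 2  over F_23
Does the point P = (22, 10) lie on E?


Check whether y^2 = x^3 + 18 x + 2 (mod 23) for (x, y) = (22, 10).
LHS: y^2 = 10^2 mod 23 = 8
RHS: x^3 + 18 x + 2 = 22^3 + 18*22 + 2 mod 23 = 6
LHS != RHS

No, not on the curve


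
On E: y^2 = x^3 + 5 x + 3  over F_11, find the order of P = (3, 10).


Compute successive multiples of P until we hit O:
  1P = (3, 10)
  2P = (8, 4)
  3P = (1, 3)
  4P = (0, 6)
  5P = (0, 5)
  6P = (1, 8)
  7P = (8, 7)
  8P = (3, 1)
  ... (continuing to 9P)
  9P = O

ord(P) = 9


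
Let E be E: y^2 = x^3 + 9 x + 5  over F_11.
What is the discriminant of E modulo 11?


4 a^3 + 27 b^2 = 4*9^3 + 27*5^2 = 2916 + 675 = 3591
Delta = -16 * (3591) = -57456
Delta mod 11 = 8

Delta = 8 (mod 11)


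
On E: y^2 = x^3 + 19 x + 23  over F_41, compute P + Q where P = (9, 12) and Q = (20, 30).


P != Q, so use the chord formula.
s = (y2 - y1) / (x2 - x1) = (18) / (11) mod 41 = 24
x3 = s^2 - x1 - x2 mod 41 = 24^2 - 9 - 20 = 14
y3 = s (x1 - x3) - y1 mod 41 = 24 * (9 - 14) - 12 = 32

P + Q = (14, 32)


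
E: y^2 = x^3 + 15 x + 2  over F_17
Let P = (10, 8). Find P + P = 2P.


Doubling: s = (3 x1^2 + a) / (2 y1)
s = (3*10^2 + 15) / (2*8) mod 17 = 8
x3 = s^2 - 2 x1 mod 17 = 8^2 - 2*10 = 10
y3 = s (x1 - x3) - y1 mod 17 = 8 * (10 - 10) - 8 = 9

2P = (10, 9)


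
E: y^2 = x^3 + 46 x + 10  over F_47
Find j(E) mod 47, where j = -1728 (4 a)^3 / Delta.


Delta = -16(4 a^3 + 27 b^2) mod 47 = 10
-1728 * (4 a)^3 = -1728 * (4*46)^3 mod 47 = 1
j = 1 * 10^(-1) mod 47 = 33

j = 33 (mod 47)


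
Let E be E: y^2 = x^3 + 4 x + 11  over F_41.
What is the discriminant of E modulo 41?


4 a^3 + 27 b^2 = 4*4^3 + 27*11^2 = 256 + 3267 = 3523
Delta = -16 * (3523) = -56368
Delta mod 41 = 7

Delta = 7 (mod 41)


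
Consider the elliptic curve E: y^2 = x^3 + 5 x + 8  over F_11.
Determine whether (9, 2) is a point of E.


Check whether y^2 = x^3 + 5 x + 8 (mod 11) for (x, y) = (9, 2).
LHS: y^2 = 2^2 mod 11 = 4
RHS: x^3 + 5 x + 8 = 9^3 + 5*9 + 8 mod 11 = 1
LHS != RHS

No, not on the curve


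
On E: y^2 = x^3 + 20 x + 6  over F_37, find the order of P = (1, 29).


Compute successive multiples of P until we hit O:
  1P = (1, 29)
  2P = (19, 20)
  3P = (8, 30)
  4P = (25, 31)
  5P = (20, 28)
  6P = (20, 9)
  7P = (25, 6)
  8P = (8, 7)
  ... (continuing to 11P)
  11P = O

ord(P) = 11


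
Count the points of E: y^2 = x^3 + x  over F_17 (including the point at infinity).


For each x in F_17, count y with y^2 = x^3 + 1 x + 0 mod 17:
  x = 0: RHS = 0, y in [0]  -> 1 point(s)
  x = 1: RHS = 2, y in [6, 11]  -> 2 point(s)
  x = 3: RHS = 13, y in [8, 9]  -> 2 point(s)
  x = 4: RHS = 0, y in [0]  -> 1 point(s)
  x = 6: RHS = 1, y in [1, 16]  -> 2 point(s)
  x = 11: RHS = 16, y in [4, 13]  -> 2 point(s)
  x = 13: RHS = 0, y in [0]  -> 1 point(s)
  x = 14: RHS = 4, y in [2, 15]  -> 2 point(s)
  x = 16: RHS = 15, y in [7, 10]  -> 2 point(s)
Affine points: 15. Add the point at infinity: total = 16.

#E(F_17) = 16


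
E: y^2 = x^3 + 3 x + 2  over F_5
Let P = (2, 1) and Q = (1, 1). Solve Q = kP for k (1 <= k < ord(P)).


Enumerate multiples of P until we hit Q = (1, 1):
  1P = (2, 1)
  2P = (1, 4)
  3P = (1, 1)
Match found at i = 3.

k = 3


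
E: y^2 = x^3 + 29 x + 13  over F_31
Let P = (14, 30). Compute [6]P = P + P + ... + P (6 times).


k = 6 = 110_2 (binary, LSB first: 011)
Double-and-add from P = (14, 30):
  bit 0 = 0: acc unchanged = O
  bit 1 = 1: acc = O + (13, 18) = (13, 18)
  bit 2 = 1: acc = (13, 18) + (7, 30) = (15, 17)

6P = (15, 17)


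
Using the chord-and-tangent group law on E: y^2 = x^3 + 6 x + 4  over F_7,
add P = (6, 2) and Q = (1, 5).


P != Q, so use the chord formula.
s = (y2 - y1) / (x2 - x1) = (3) / (2) mod 7 = 5
x3 = s^2 - x1 - x2 mod 7 = 5^2 - 6 - 1 = 4
y3 = s (x1 - x3) - y1 mod 7 = 5 * (6 - 4) - 2 = 1

P + Q = (4, 1)


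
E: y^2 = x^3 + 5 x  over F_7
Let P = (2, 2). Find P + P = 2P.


Doubling: s = (3 x1^2 + a) / (2 y1)
s = (3*2^2 + 5) / (2*2) mod 7 = 6
x3 = s^2 - 2 x1 mod 7 = 6^2 - 2*2 = 4
y3 = s (x1 - x3) - y1 mod 7 = 6 * (2 - 4) - 2 = 0

2P = (4, 0)


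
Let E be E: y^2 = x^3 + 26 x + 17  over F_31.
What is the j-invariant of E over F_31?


Delta = -16(4 a^3 + 27 b^2) mod 31 = 22
-1728 * (4 a)^3 = -1728 * (4*26)^3 mod 31 = 15
j = 15 * 22^(-1) mod 31 = 19

j = 19 (mod 31)


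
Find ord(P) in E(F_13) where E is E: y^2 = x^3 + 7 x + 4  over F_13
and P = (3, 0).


Compute successive multiples of P until we hit O:
  1P = (3, 0)
  2P = O

ord(P) = 2


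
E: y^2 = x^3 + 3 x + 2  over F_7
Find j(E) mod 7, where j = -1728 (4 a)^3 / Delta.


Delta = -16(4 a^3 + 27 b^2) mod 7 = 2
-1728 * (4 a)^3 = -1728 * (4*3)^3 mod 7 = 6
j = 6 * 2^(-1) mod 7 = 3

j = 3 (mod 7)


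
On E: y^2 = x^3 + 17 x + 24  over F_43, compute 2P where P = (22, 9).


Doubling: s = (3 x1^2 + a) / (2 y1)
s = (3*22^2 + 17) / (2*9) mod 43 = 41
x3 = s^2 - 2 x1 mod 43 = 41^2 - 2*22 = 3
y3 = s (x1 - x3) - y1 mod 43 = 41 * (22 - 3) - 9 = 39

2P = (3, 39)


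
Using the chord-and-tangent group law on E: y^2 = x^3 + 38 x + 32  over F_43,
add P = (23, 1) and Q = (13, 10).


P != Q, so use the chord formula.
s = (y2 - y1) / (x2 - x1) = (9) / (33) mod 43 = 12
x3 = s^2 - x1 - x2 mod 43 = 12^2 - 23 - 13 = 22
y3 = s (x1 - x3) - y1 mod 43 = 12 * (23 - 22) - 1 = 11

P + Q = (22, 11)


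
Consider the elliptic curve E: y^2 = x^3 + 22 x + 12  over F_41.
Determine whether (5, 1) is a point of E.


Check whether y^2 = x^3 + 22 x + 12 (mod 41) for (x, y) = (5, 1).
LHS: y^2 = 1^2 mod 41 = 1
RHS: x^3 + 22 x + 12 = 5^3 + 22*5 + 12 mod 41 = 1
LHS = RHS

Yes, on the curve


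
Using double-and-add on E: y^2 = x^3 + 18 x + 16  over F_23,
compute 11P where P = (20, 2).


k = 11 = 1011_2 (binary, LSB first: 1101)
Double-and-add from P = (20, 2):
  bit 0 = 1: acc = O + (20, 2) = (20, 2)
  bit 1 = 1: acc = (20, 2) + (19, 15) = (15, 2)
  bit 2 = 0: acc unchanged = (15, 2)
  bit 3 = 1: acc = (15, 2) + (13, 20) = (7, 18)

11P = (7, 18)


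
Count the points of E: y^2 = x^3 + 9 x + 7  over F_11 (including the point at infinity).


For each x in F_11, count y with y^2 = x^3 + 9 x + 7 mod 11:
  x = 2: RHS = 0, y in [0]  -> 1 point(s)
  x = 5: RHS = 1, y in [1, 10]  -> 2 point(s)
  x = 9: RHS = 3, y in [5, 6]  -> 2 point(s)
Affine points: 5. Add the point at infinity: total = 6.

#E(F_11) = 6


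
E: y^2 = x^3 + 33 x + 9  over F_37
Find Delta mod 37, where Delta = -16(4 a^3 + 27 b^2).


4 a^3 + 27 b^2 = 4*33^3 + 27*9^2 = 143748 + 2187 = 145935
Delta = -16 * (145935) = -2334960
Delta mod 37 = 36

Delta = 36 (mod 37)


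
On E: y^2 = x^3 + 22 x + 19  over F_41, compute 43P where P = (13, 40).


k = 43 = 101011_2 (binary, LSB first: 110101)
Double-and-add from P = (13, 40):
  bit 0 = 1: acc = O + (13, 40) = (13, 40)
  bit 1 = 1: acc = (13, 40) + (19, 30) = (30, 2)
  bit 2 = 0: acc unchanged = (30, 2)
  bit 3 = 1: acc = (30, 2) + (5, 7) = (29, 6)
  bit 4 = 0: acc unchanged = (29, 6)
  bit 5 = 1: acc = (29, 6) + (28, 18) = (5, 34)

43P = (5, 34)


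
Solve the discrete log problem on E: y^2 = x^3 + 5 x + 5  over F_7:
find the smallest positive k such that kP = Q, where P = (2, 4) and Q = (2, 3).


Enumerate multiples of P until we hit Q = (2, 3):
  1P = (2, 4)
  2P = (5, 1)
  3P = (1, 2)
  4P = (1, 5)
  5P = (5, 6)
  6P = (2, 3)
Match found at i = 6.

k = 6


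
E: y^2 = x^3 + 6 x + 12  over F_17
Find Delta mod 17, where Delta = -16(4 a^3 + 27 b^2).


4 a^3 + 27 b^2 = 4*6^3 + 27*12^2 = 864 + 3888 = 4752
Delta = -16 * (4752) = -76032
Delta mod 17 = 9

Delta = 9 (mod 17)


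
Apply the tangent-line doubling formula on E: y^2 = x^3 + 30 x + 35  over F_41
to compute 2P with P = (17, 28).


Doubling: s = (3 x1^2 + a) / (2 y1)
s = (3*17^2 + 30) / (2*28) mod 41 = 27
x3 = s^2 - 2 x1 mod 41 = 27^2 - 2*17 = 39
y3 = s (x1 - x3) - y1 mod 41 = 27 * (17 - 39) - 28 = 34

2P = (39, 34)


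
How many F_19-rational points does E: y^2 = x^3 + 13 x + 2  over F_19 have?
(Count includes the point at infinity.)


For each x in F_19, count y with y^2 = x^3 + 13 x + 2 mod 19:
  x = 1: RHS = 16, y in [4, 15]  -> 2 point(s)
  x = 2: RHS = 17, y in [6, 13]  -> 2 point(s)
  x = 3: RHS = 11, y in [7, 12]  -> 2 point(s)
  x = 4: RHS = 4, y in [2, 17]  -> 2 point(s)
  x = 6: RHS = 11, y in [7, 12]  -> 2 point(s)
  x = 10: RHS = 11, y in [7, 12]  -> 2 point(s)
  x = 12: RHS = 5, y in [9, 10]  -> 2 point(s)
  x = 15: RHS = 0, y in [0]  -> 1 point(s)
  x = 17: RHS = 6, y in [5, 14]  -> 2 point(s)
  x = 18: RHS = 7, y in [8, 11]  -> 2 point(s)
Affine points: 19. Add the point at infinity: total = 20.

#E(F_19) = 20


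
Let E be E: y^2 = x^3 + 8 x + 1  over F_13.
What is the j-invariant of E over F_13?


Delta = -16(4 a^3 + 27 b^2) mod 13 = 2
-1728 * (4 a)^3 = -1728 * (4*8)^3 mod 13 = 8
j = 8 * 2^(-1) mod 13 = 4

j = 4 (mod 13)


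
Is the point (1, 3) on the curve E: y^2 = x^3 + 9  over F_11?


Check whether y^2 = x^3 + 0 x + 9 (mod 11) for (x, y) = (1, 3).
LHS: y^2 = 3^2 mod 11 = 9
RHS: x^3 + 0 x + 9 = 1^3 + 0*1 + 9 mod 11 = 10
LHS != RHS

No, not on the curve


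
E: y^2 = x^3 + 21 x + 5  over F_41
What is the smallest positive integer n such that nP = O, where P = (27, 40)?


Compute successive multiples of P until we hit O:
  1P = (27, 40)
  2P = (37, 12)
  3P = (16, 3)
  4P = (31, 36)
  5P = (25, 40)
  6P = (30, 1)
  7P = (30, 40)
  8P = (25, 1)
  ... (continuing to 13P)
  13P = O

ord(P) = 13


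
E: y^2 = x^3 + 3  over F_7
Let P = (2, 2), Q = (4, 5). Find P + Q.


P != Q, so use the chord formula.
s = (y2 - y1) / (x2 - x1) = (3) / (2) mod 7 = 5
x3 = s^2 - x1 - x2 mod 7 = 5^2 - 2 - 4 = 5
y3 = s (x1 - x3) - y1 mod 7 = 5 * (2 - 5) - 2 = 4

P + Q = (5, 4)


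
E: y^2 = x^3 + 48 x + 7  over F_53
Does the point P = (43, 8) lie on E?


Check whether y^2 = x^3 + 48 x + 7 (mod 53) for (x, y) = (43, 8).
LHS: y^2 = 8^2 mod 53 = 11
RHS: x^3 + 48 x + 7 = 43^3 + 48*43 + 7 mod 53 = 11
LHS = RHS

Yes, on the curve


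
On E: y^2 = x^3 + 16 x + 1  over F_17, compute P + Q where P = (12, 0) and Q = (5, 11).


P != Q, so use the chord formula.
s = (y2 - y1) / (x2 - x1) = (11) / (10) mod 17 = 13
x3 = s^2 - x1 - x2 mod 17 = 13^2 - 12 - 5 = 16
y3 = s (x1 - x3) - y1 mod 17 = 13 * (12 - 16) - 0 = 16

P + Q = (16, 16)


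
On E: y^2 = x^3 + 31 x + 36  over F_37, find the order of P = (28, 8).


Compute successive multiples of P until we hit O:
  1P = (28, 8)
  2P = (17, 0)
  3P = (28, 29)
  4P = O

ord(P) = 4


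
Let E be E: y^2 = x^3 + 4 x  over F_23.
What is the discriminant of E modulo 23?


4 a^3 + 27 b^2 = 4*4^3 + 27*0^2 = 256 + 0 = 256
Delta = -16 * (256) = -4096
Delta mod 23 = 21

Delta = 21 (mod 23)


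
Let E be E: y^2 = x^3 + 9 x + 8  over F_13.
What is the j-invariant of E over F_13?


Delta = -16(4 a^3 + 27 b^2) mod 13 = 4
-1728 * (4 a)^3 = -1728 * (4*9)^3 mod 13 = 12
j = 12 * 4^(-1) mod 13 = 3

j = 3 (mod 13)


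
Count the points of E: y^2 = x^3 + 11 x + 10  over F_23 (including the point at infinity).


For each x in F_23, count y with y^2 = x^3 + 11 x + 10 mod 23:
  x = 3: RHS = 1, y in [1, 22]  -> 2 point(s)
  x = 4: RHS = 3, y in [7, 16]  -> 2 point(s)
  x = 5: RHS = 6, y in [11, 12]  -> 2 point(s)
  x = 6: RHS = 16, y in [4, 19]  -> 2 point(s)
  x = 7: RHS = 16, y in [4, 19]  -> 2 point(s)
  x = 8: RHS = 12, y in [9, 14]  -> 2 point(s)
  x = 10: RHS = 16, y in [4, 19]  -> 2 point(s)
  x = 11: RHS = 13, y in [6, 17]  -> 2 point(s)
  x = 13: RHS = 4, y in [2, 21]  -> 2 point(s)
  x = 15: RHS = 8, y in [10, 13]  -> 2 point(s)
  x = 16: RHS = 4, y in [2, 21]  -> 2 point(s)
  x = 17: RHS = 4, y in [2, 21]  -> 2 point(s)
  x = 21: RHS = 3, y in [7, 16]  -> 2 point(s)
Affine points: 26. Add the point at infinity: total = 27.

#E(F_23) = 27


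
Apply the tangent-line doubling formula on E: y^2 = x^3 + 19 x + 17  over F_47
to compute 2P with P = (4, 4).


Doubling: s = (3 x1^2 + a) / (2 y1)
s = (3*4^2 + 19) / (2*4) mod 47 = 26
x3 = s^2 - 2 x1 mod 47 = 26^2 - 2*4 = 10
y3 = s (x1 - x3) - y1 mod 47 = 26 * (4 - 10) - 4 = 28

2P = (10, 28)


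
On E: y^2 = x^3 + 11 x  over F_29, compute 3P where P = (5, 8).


k = 3 = 11_2 (binary, LSB first: 11)
Double-and-add from P = (5, 8):
  bit 0 = 1: acc = O + (5, 8) = (5, 8)
  bit 1 = 1: acc = (5, 8) + (13, 7) = (16, 26)

3P = (16, 26)


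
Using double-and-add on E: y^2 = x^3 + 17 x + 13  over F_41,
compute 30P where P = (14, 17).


k = 30 = 11110_2 (binary, LSB first: 01111)
Double-and-add from P = (14, 17):
  bit 0 = 0: acc unchanged = O
  bit 1 = 1: acc = O + (5, 31) = (5, 31)
  bit 2 = 1: acc = (5, 31) + (21, 18) = (36, 7)
  bit 3 = 1: acc = (36, 7) + (32, 19) = (23, 36)
  bit 4 = 1: acc = (23, 36) + (17, 34) = (33, 29)

30P = (33, 29)


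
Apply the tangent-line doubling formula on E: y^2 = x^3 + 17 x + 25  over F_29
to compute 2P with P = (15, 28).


Doubling: s = (3 x1^2 + a) / (2 y1)
s = (3*15^2 + 17) / (2*28) mod 29 = 2
x3 = s^2 - 2 x1 mod 29 = 2^2 - 2*15 = 3
y3 = s (x1 - x3) - y1 mod 29 = 2 * (15 - 3) - 28 = 25

2P = (3, 25)


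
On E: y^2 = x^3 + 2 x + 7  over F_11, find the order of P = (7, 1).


Compute successive multiples of P until we hit O:
  1P = (7, 1)
  2P = (6, 2)
  3P = (10, 2)
  4P = (10, 9)
  5P = (6, 9)
  6P = (7, 10)
  7P = O

ord(P) = 7


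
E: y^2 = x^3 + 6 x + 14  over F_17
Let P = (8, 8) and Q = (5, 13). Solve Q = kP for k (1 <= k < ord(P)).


Enumerate multiples of P until we hit Q = (5, 13):
  1P = (8, 8)
  2P = (3, 5)
  3P = (5, 4)
  4P = (2, 0)
  5P = (5, 13)
Match found at i = 5.

k = 5


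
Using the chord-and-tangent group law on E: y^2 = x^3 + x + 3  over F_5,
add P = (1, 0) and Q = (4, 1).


P != Q, so use the chord formula.
s = (y2 - y1) / (x2 - x1) = (1) / (3) mod 5 = 2
x3 = s^2 - x1 - x2 mod 5 = 2^2 - 1 - 4 = 4
y3 = s (x1 - x3) - y1 mod 5 = 2 * (1 - 4) - 0 = 4

P + Q = (4, 4)


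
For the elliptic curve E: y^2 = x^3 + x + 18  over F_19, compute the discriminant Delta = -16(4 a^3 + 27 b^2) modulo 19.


4 a^3 + 27 b^2 = 4*1^3 + 27*18^2 = 4 + 8748 = 8752
Delta = -16 * (8752) = -140032
Delta mod 19 = 17

Delta = 17 (mod 19)


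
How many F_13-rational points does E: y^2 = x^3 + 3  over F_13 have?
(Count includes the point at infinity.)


For each x in F_13, count y with y^2 = x^3 + 0 x + 3 mod 13:
  x = 0: RHS = 3, y in [4, 9]  -> 2 point(s)
  x = 1: RHS = 4, y in [2, 11]  -> 2 point(s)
  x = 3: RHS = 4, y in [2, 11]  -> 2 point(s)
  x = 9: RHS = 4, y in [2, 11]  -> 2 point(s)
Affine points: 8. Add the point at infinity: total = 9.

#E(F_13) = 9


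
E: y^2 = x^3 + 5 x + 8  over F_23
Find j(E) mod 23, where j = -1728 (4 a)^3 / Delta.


Delta = -16(4 a^3 + 27 b^2) mod 23 = 2
-1728 * (4 a)^3 = -1728 * (4*5)^3 mod 23 = 12
j = 12 * 2^(-1) mod 23 = 6

j = 6 (mod 23)


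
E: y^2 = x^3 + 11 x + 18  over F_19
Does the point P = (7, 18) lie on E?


Check whether y^2 = x^3 + 11 x + 18 (mod 19) for (x, y) = (7, 18).
LHS: y^2 = 18^2 mod 19 = 1
RHS: x^3 + 11 x + 18 = 7^3 + 11*7 + 18 mod 19 = 1
LHS = RHS

Yes, on the curve


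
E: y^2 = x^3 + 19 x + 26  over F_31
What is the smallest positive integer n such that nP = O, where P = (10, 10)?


Compute successive multiples of P until we hit O:
  1P = (10, 10)
  2P = (15, 11)
  3P = (11, 27)
  4P = (20, 6)
  5P = (21, 13)
  6P = (28, 2)
  7P = (2, 14)
  8P = (27, 14)
  ... (continuing to 22P)
  22P = O

ord(P) = 22


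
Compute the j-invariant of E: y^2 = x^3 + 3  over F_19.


Delta = -16(4 a^3 + 27 b^2) mod 19 = 7
-1728 * (4 a)^3 = -1728 * (4*0)^3 mod 19 = 0
j = 0 * 7^(-1) mod 19 = 0

j = 0 (mod 19)


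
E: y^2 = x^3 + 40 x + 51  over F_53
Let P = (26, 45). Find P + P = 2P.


Doubling: s = (3 x1^2 + a) / (2 y1)
s = (3*26^2 + 40) / (2*45) mod 53 = 43
x3 = s^2 - 2 x1 mod 53 = 43^2 - 2*26 = 48
y3 = s (x1 - x3) - y1 mod 53 = 43 * (26 - 48) - 45 = 16

2P = (48, 16)


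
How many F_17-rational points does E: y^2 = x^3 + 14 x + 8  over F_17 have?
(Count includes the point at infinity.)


For each x in F_17, count y with y^2 = x^3 + 14 x + 8 mod 17:
  x = 0: RHS = 8, y in [5, 12]  -> 2 point(s)
  x = 3: RHS = 9, y in [3, 14]  -> 2 point(s)
  x = 4: RHS = 9, y in [3, 14]  -> 2 point(s)
  x = 5: RHS = 16, y in [4, 13]  -> 2 point(s)
  x = 6: RHS = 2, y in [6, 11]  -> 2 point(s)
  x = 9: RHS = 13, y in [8, 9]  -> 2 point(s)
  x = 10: RHS = 9, y in [3, 14]  -> 2 point(s)
  x = 12: RHS = 0, y in [0]  -> 1 point(s)
Affine points: 15. Add the point at infinity: total = 16.

#E(F_17) = 16


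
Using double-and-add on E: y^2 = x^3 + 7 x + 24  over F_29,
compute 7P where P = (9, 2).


k = 7 = 111_2 (binary, LSB first: 111)
Double-and-add from P = (9, 2):
  bit 0 = 1: acc = O + (9, 2) = (9, 2)
  bit 1 = 1: acc = (9, 2) + (24, 3) = (0, 16)
  bit 2 = 1: acc = (0, 16) + (26, 18) = (26, 11)

7P = (26, 11)


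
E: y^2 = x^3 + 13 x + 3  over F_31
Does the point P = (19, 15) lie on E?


Check whether y^2 = x^3 + 13 x + 3 (mod 31) for (x, y) = (19, 15).
LHS: y^2 = 15^2 mod 31 = 8
RHS: x^3 + 13 x + 3 = 19^3 + 13*19 + 3 mod 31 = 10
LHS != RHS

No, not on the curve


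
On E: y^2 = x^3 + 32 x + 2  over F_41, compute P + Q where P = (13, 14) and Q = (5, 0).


P != Q, so use the chord formula.
s = (y2 - y1) / (x2 - x1) = (27) / (33) mod 41 = 12
x3 = s^2 - x1 - x2 mod 41 = 12^2 - 13 - 5 = 3
y3 = s (x1 - x3) - y1 mod 41 = 12 * (13 - 3) - 14 = 24

P + Q = (3, 24)


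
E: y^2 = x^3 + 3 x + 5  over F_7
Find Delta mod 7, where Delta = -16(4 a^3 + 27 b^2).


4 a^3 + 27 b^2 = 4*3^3 + 27*5^2 = 108 + 675 = 783
Delta = -16 * (783) = -12528
Delta mod 7 = 2

Delta = 2 (mod 7)


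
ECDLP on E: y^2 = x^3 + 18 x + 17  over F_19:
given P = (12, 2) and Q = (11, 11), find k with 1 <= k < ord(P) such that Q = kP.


Enumerate multiples of P until we hit Q = (11, 11):
  1P = (12, 2)
  2P = (2, 2)
  3P = (5, 17)
  4P = (0, 13)
  5P = (18, 13)
  6P = (14, 7)
  7P = (4, 18)
  8P = (7, 7)
  9P = (1, 6)
  10P = (11, 8)
  11P = (13, 4)
  12P = (17, 7)
  13P = (10, 0)
  14P = (17, 12)
  15P = (13, 15)
  16P = (11, 11)
Match found at i = 16.

k = 16


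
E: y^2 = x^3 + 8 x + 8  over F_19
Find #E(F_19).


For each x in F_19, count y with y^2 = x^3 + 8 x + 8 mod 19:
  x = 1: RHS = 17, y in [6, 13]  -> 2 point(s)
  x = 4: RHS = 9, y in [3, 16]  -> 2 point(s)
  x = 6: RHS = 6, y in [5, 14]  -> 2 point(s)
  x = 9: RHS = 11, y in [7, 12]  -> 2 point(s)
  x = 10: RHS = 5, y in [9, 10]  -> 2 point(s)
  x = 15: RHS = 7, y in [8, 11]  -> 2 point(s)
Affine points: 12. Add the point at infinity: total = 13.

#E(F_19) = 13


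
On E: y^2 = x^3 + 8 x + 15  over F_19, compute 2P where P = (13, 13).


Doubling: s = (3 x1^2 + a) / (2 y1)
s = (3*13^2 + 8) / (2*13) mod 19 = 3
x3 = s^2 - 2 x1 mod 19 = 3^2 - 2*13 = 2
y3 = s (x1 - x3) - y1 mod 19 = 3 * (13 - 2) - 13 = 1

2P = (2, 1)


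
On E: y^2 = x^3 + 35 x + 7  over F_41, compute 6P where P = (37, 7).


k = 6 = 110_2 (binary, LSB first: 011)
Double-and-add from P = (37, 7):
  bit 0 = 0: acc unchanged = O
  bit 1 = 1: acc = O + (17, 12) = (17, 12)
  bit 2 = 1: acc = (17, 12) + (7, 29) = (8, 26)

6P = (8, 26)


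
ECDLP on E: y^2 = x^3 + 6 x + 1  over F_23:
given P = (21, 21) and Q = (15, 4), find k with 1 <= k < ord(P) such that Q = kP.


Enumerate multiples of P until we hit Q = (15, 4):
  1P = (21, 21)
  2P = (7, 8)
  3P = (11, 8)
  4P = (15, 19)
  5P = (5, 15)
  6P = (9, 18)
  7P = (6, 0)
  8P = (9, 5)
  9P = (5, 8)
  10P = (15, 4)
Match found at i = 10.

k = 10


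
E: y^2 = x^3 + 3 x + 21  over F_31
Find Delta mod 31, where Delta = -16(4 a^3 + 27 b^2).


4 a^3 + 27 b^2 = 4*3^3 + 27*21^2 = 108 + 11907 = 12015
Delta = -16 * (12015) = -192240
Delta mod 31 = 22

Delta = 22 (mod 31)


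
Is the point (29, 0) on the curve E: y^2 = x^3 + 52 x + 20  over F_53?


Check whether y^2 = x^3 + 52 x + 20 (mod 53) for (x, y) = (29, 0).
LHS: y^2 = 0^2 mod 53 = 0
RHS: x^3 + 52 x + 20 = 29^3 + 52*29 + 20 mod 53 = 0
LHS = RHS

Yes, on the curve


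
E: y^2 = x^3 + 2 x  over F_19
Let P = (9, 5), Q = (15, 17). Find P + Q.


P != Q, so use the chord formula.
s = (y2 - y1) / (x2 - x1) = (12) / (6) mod 19 = 2
x3 = s^2 - x1 - x2 mod 19 = 2^2 - 9 - 15 = 18
y3 = s (x1 - x3) - y1 mod 19 = 2 * (9 - 18) - 5 = 15

P + Q = (18, 15)


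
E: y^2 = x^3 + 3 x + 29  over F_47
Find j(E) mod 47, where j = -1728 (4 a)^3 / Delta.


Delta = -16(4 a^3 + 27 b^2) mod 47 = 9
-1728 * (4 a)^3 = -1728 * (4*3)^3 mod 47 = 20
j = 20 * 9^(-1) mod 47 = 44

j = 44 (mod 47)


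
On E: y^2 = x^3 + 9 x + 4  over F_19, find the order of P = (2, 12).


Compute successive multiples of P until we hit O:
  1P = (2, 12)
  2P = (3, 18)
  3P = (12, 4)
  4P = (14, 9)
  5P = (9, 4)
  6P = (0, 2)
  7P = (4, 16)
  8P = (17, 15)
  ... (continuing to 26P)
  26P = O

ord(P) = 26


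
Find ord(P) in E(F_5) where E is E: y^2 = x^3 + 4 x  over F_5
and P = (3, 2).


Compute successive multiples of P until we hit O:
  1P = (3, 2)
  2P = (0, 0)
  3P = (3, 3)
  4P = O

ord(P) = 4


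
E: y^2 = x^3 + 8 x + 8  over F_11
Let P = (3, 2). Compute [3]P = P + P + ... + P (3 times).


k = 3 = 11_2 (binary, LSB first: 11)
Double-and-add from P = (3, 2):
  bit 0 = 1: acc = O + (3, 2) = (3, 2)
  bit 1 = 1: acc = (3, 2) + (8, 1) = (4, 7)

3P = (4, 7)


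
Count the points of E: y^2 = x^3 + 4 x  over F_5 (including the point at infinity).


For each x in F_5, count y with y^2 = x^3 + 4 x + 0 mod 5:
  x = 0: RHS = 0, y in [0]  -> 1 point(s)
  x = 1: RHS = 0, y in [0]  -> 1 point(s)
  x = 2: RHS = 1, y in [1, 4]  -> 2 point(s)
  x = 3: RHS = 4, y in [2, 3]  -> 2 point(s)
  x = 4: RHS = 0, y in [0]  -> 1 point(s)
Affine points: 7. Add the point at infinity: total = 8.

#E(F_5) = 8


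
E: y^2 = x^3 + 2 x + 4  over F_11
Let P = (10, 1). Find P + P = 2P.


Doubling: s = (3 x1^2 + a) / (2 y1)
s = (3*10^2 + 2) / (2*1) mod 11 = 8
x3 = s^2 - 2 x1 mod 11 = 8^2 - 2*10 = 0
y3 = s (x1 - x3) - y1 mod 11 = 8 * (10 - 0) - 1 = 2

2P = (0, 2)


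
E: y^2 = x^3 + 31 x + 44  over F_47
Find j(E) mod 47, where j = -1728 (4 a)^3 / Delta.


Delta = -16(4 a^3 + 27 b^2) mod 47 = 38
-1728 * (4 a)^3 = -1728 * (4*31)^3 mod 47 = 7
j = 7 * 38^(-1) mod 47 = 41

j = 41 (mod 47)


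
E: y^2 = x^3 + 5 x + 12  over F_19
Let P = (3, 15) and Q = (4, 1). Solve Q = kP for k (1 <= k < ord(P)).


Enumerate multiples of P until we hit Q = (4, 1):
  1P = (3, 15)
  2P = (10, 13)
  3P = (15, 2)
  4P = (6, 12)
  5P = (11, 12)
  6P = (9, 11)
  7P = (18, 14)
  8P = (4, 18)
  9P = (2, 7)
  10P = (2, 12)
  11P = (4, 1)
Match found at i = 11.

k = 11


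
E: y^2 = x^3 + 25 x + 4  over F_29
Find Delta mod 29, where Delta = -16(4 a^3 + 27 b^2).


4 a^3 + 27 b^2 = 4*25^3 + 27*4^2 = 62500 + 432 = 62932
Delta = -16 * (62932) = -1006912
Delta mod 29 = 26

Delta = 26 (mod 29)


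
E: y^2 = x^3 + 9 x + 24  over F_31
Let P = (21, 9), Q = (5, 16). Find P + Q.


P != Q, so use the chord formula.
s = (y2 - y1) / (x2 - x1) = (7) / (15) mod 31 = 17
x3 = s^2 - x1 - x2 mod 31 = 17^2 - 21 - 5 = 15
y3 = s (x1 - x3) - y1 mod 31 = 17 * (21 - 15) - 9 = 0

P + Q = (15, 0)


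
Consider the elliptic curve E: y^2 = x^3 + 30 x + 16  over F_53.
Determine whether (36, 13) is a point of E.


Check whether y^2 = x^3 + 30 x + 16 (mod 53) for (x, y) = (36, 13).
LHS: y^2 = 13^2 mod 53 = 10
RHS: x^3 + 30 x + 16 = 36^3 + 30*36 + 16 mod 53 = 52
LHS != RHS

No, not on the curve


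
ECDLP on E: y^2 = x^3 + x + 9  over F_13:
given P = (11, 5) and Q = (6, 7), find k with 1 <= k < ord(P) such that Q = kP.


Enumerate multiples of P until we hit Q = (6, 7):
  1P = (11, 5)
  2P = (4, 8)
  3P = (8, 3)
  4P = (6, 7)
Match found at i = 4.

k = 4


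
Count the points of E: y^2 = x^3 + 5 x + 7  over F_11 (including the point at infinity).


For each x in F_11, count y with y^2 = x^3 + 5 x + 7 mod 11:
  x = 2: RHS = 3, y in [5, 6]  -> 2 point(s)
  x = 3: RHS = 5, y in [4, 7]  -> 2 point(s)
  x = 4: RHS = 3, y in [5, 6]  -> 2 point(s)
  x = 5: RHS = 3, y in [5, 6]  -> 2 point(s)
  x = 6: RHS = 0, y in [0]  -> 1 point(s)
  x = 7: RHS = 0, y in [0]  -> 1 point(s)
  x = 8: RHS = 9, y in [3, 8]  -> 2 point(s)
  x = 9: RHS = 0, y in [0]  -> 1 point(s)
  x = 10: RHS = 1, y in [1, 10]  -> 2 point(s)
Affine points: 15. Add the point at infinity: total = 16.

#E(F_11) = 16


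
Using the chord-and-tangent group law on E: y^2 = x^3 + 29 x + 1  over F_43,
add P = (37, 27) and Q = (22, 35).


P != Q, so use the chord formula.
s = (y2 - y1) / (x2 - x1) = (8) / (28) mod 43 = 31
x3 = s^2 - x1 - x2 mod 43 = 31^2 - 37 - 22 = 42
y3 = s (x1 - x3) - y1 mod 43 = 31 * (37 - 42) - 27 = 33

P + Q = (42, 33)


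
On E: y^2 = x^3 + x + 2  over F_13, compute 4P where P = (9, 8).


k = 4 = 100_2 (binary, LSB first: 001)
Double-and-add from P = (9, 8):
  bit 0 = 0: acc unchanged = O
  bit 1 = 0: acc unchanged = O
  bit 2 = 1: acc = O + (9, 8) = (9, 8)

4P = (9, 8)


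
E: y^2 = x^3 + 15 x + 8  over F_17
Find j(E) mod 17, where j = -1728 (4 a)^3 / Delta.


Delta = -16(4 a^3 + 27 b^2) mod 17 = 13
-1728 * (4 a)^3 = -1728 * (4*15)^3 mod 17 = 5
j = 5 * 13^(-1) mod 17 = 3

j = 3 (mod 17)


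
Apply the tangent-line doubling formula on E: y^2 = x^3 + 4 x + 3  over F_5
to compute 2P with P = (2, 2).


Doubling: s = (3 x1^2 + a) / (2 y1)
s = (3*2^2 + 4) / (2*2) mod 5 = 4
x3 = s^2 - 2 x1 mod 5 = 4^2 - 2*2 = 2
y3 = s (x1 - x3) - y1 mod 5 = 4 * (2 - 2) - 2 = 3

2P = (2, 3)


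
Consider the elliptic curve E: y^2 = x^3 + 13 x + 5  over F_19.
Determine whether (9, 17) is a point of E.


Check whether y^2 = x^3 + 13 x + 5 (mod 19) for (x, y) = (9, 17).
LHS: y^2 = 17^2 mod 19 = 4
RHS: x^3 + 13 x + 5 = 9^3 + 13*9 + 5 mod 19 = 15
LHS != RHS

No, not on the curve


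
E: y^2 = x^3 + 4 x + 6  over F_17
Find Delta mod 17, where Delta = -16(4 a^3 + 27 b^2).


4 a^3 + 27 b^2 = 4*4^3 + 27*6^2 = 256 + 972 = 1228
Delta = -16 * (1228) = -19648
Delta mod 17 = 4

Delta = 4 (mod 17)


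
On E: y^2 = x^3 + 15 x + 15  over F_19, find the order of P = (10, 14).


Compute successive multiples of P until we hit O:
  1P = (10, 14)
  2P = (8, 18)
  3P = (5, 14)
  4P = (4, 5)
  5P = (12, 2)
  6P = (14, 10)
  7P = (15, 10)
  8P = (3, 7)
  ... (continuing to 24P)
  24P = O

ord(P) = 24


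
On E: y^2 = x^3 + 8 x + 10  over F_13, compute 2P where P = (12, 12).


Doubling: s = (3 x1^2 + a) / (2 y1)
s = (3*12^2 + 8) / (2*12) mod 13 = 1
x3 = s^2 - 2 x1 mod 13 = 1^2 - 2*12 = 3
y3 = s (x1 - x3) - y1 mod 13 = 1 * (12 - 3) - 12 = 10

2P = (3, 10)


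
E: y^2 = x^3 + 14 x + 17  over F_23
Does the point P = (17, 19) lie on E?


Check whether y^2 = x^3 + 14 x + 17 (mod 23) for (x, y) = (17, 19).
LHS: y^2 = 19^2 mod 23 = 16
RHS: x^3 + 14 x + 17 = 17^3 + 14*17 + 17 mod 23 = 16
LHS = RHS

Yes, on the curve


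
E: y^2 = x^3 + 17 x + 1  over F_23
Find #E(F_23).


For each x in F_23, count y with y^2 = x^3 + 17 x + 1 mod 23:
  x = 0: RHS = 1, y in [1, 22]  -> 2 point(s)
  x = 4: RHS = 18, y in [8, 15]  -> 2 point(s)
  x = 5: RHS = 4, y in [2, 21]  -> 2 point(s)
  x = 7: RHS = 3, y in [7, 16]  -> 2 point(s)
  x = 9: RHS = 9, y in [3, 20]  -> 2 point(s)
  x = 11: RHS = 1, y in [1, 22]  -> 2 point(s)
  x = 12: RHS = 1, y in [1, 22]  -> 2 point(s)
  x = 13: RHS = 4, y in [2, 21]  -> 2 point(s)
  x = 14: RHS = 16, y in [4, 19]  -> 2 point(s)
  x = 22: RHS = 6, y in [11, 12]  -> 2 point(s)
Affine points: 20. Add the point at infinity: total = 21.

#E(F_23) = 21


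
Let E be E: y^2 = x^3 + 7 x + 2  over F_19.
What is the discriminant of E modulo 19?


4 a^3 + 27 b^2 = 4*7^3 + 27*2^2 = 1372 + 108 = 1480
Delta = -16 * (1480) = -23680
Delta mod 19 = 13

Delta = 13 (mod 19)


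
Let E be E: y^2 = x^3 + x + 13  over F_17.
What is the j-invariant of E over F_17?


Delta = -16(4 a^3 + 27 b^2) mod 17 = 11
-1728 * (4 a)^3 = -1728 * (4*1)^3 mod 17 = 10
j = 10 * 11^(-1) mod 17 = 4

j = 4 (mod 17)


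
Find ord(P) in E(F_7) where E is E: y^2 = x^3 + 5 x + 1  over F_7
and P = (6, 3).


Compute successive multiples of P until we hit O:
  1P = (6, 3)
  2P = (3, 1)
  3P = (0, 1)
  4P = (5, 2)
  5P = (4, 6)
  6P = (1, 0)
  7P = (4, 1)
  8P = (5, 5)
  ... (continuing to 12P)
  12P = O

ord(P) = 12


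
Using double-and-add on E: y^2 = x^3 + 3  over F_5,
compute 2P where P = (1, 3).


k = 2 = 10_2 (binary, LSB first: 01)
Double-and-add from P = (1, 3):
  bit 0 = 0: acc unchanged = O
  bit 1 = 1: acc = O + (2, 4) = (2, 4)

2P = (2, 4)


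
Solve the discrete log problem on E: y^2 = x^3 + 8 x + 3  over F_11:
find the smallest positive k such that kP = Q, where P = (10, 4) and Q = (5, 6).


Enumerate multiples of P until we hit Q = (5, 6):
  1P = (10, 4)
  2P = (2, 7)
  3P = (0, 6)
  4P = (5, 6)
Match found at i = 4.

k = 4


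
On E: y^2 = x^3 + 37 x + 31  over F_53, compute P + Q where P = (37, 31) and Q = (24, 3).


P != Q, so use the chord formula.
s = (y2 - y1) / (x2 - x1) = (25) / (40) mod 53 = 47
x3 = s^2 - x1 - x2 mod 53 = 47^2 - 37 - 24 = 28
y3 = s (x1 - x3) - y1 mod 53 = 47 * (37 - 28) - 31 = 21

P + Q = (28, 21)


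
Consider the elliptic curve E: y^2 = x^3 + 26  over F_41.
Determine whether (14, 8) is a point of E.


Check whether y^2 = x^3 + 0 x + 26 (mod 41) for (x, y) = (14, 8).
LHS: y^2 = 8^2 mod 41 = 23
RHS: x^3 + 0 x + 26 = 14^3 + 0*14 + 26 mod 41 = 23
LHS = RHS

Yes, on the curve


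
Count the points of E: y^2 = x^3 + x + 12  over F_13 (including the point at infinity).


For each x in F_13, count y with y^2 = x^3 + 1 x + 12 mod 13:
  x = 0: RHS = 12, y in [5, 8]  -> 2 point(s)
  x = 1: RHS = 1, y in [1, 12]  -> 2 point(s)
  x = 2: RHS = 9, y in [3, 10]  -> 2 point(s)
  x = 3: RHS = 3, y in [4, 9]  -> 2 point(s)
  x = 5: RHS = 12, y in [5, 8]  -> 2 point(s)
  x = 6: RHS = 0, y in [0]  -> 1 point(s)
  x = 8: RHS = 12, y in [5, 8]  -> 2 point(s)
  x = 9: RHS = 9, y in [3, 10]  -> 2 point(s)
  x = 12: RHS = 10, y in [6, 7]  -> 2 point(s)
Affine points: 17. Add the point at infinity: total = 18.

#E(F_13) = 18


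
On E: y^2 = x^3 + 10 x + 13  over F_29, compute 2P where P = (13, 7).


Doubling: s = (3 x1^2 + a) / (2 y1)
s = (3*13^2 + 10) / (2*7) mod 29 = 10
x3 = s^2 - 2 x1 mod 29 = 10^2 - 2*13 = 16
y3 = s (x1 - x3) - y1 mod 29 = 10 * (13 - 16) - 7 = 21

2P = (16, 21)


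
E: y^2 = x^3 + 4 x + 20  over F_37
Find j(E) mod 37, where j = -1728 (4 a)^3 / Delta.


Delta = -16(4 a^3 + 27 b^2) mod 37 = 1
-1728 * (4 a)^3 = -1728 * (4*4)^3 mod 37 = 27
j = 27 * 1^(-1) mod 37 = 27

j = 27 (mod 37)


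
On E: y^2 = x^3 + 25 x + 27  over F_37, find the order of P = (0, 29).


Compute successive multiples of P until we hit O:
  1P = (0, 29)
  2P = (26, 7)
  3P = (15, 15)
  4P = (1, 4)
  5P = (32, 31)
  6P = (17, 0)
  7P = (32, 6)
  8P = (1, 33)
  ... (continuing to 12P)
  12P = O

ord(P) = 12


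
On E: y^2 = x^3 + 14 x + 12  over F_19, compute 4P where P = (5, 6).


k = 4 = 100_2 (binary, LSB first: 001)
Double-and-add from P = (5, 6):
  bit 0 = 0: acc unchanged = O
  bit 1 = 0: acc unchanged = O
  bit 2 = 1: acc = O + (14, 11) = (14, 11)

4P = (14, 11)


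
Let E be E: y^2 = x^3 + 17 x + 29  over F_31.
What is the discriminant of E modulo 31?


4 a^3 + 27 b^2 = 4*17^3 + 27*29^2 = 19652 + 22707 = 42359
Delta = -16 * (42359) = -677744
Delta mod 31 = 9

Delta = 9 (mod 31)


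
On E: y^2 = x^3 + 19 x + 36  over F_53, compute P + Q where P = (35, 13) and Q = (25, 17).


P != Q, so use the chord formula.
s = (y2 - y1) / (x2 - x1) = (4) / (43) mod 53 = 42
x3 = s^2 - x1 - x2 mod 53 = 42^2 - 35 - 25 = 8
y3 = s (x1 - x3) - y1 mod 53 = 42 * (35 - 8) - 13 = 8

P + Q = (8, 8)


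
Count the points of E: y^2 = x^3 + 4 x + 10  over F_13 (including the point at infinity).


For each x in F_13, count y with y^2 = x^3 + 4 x + 10 mod 13:
  x = 0: RHS = 10, y in [6, 7]  -> 2 point(s)
  x = 2: RHS = 0, y in [0]  -> 1 point(s)
  x = 3: RHS = 10, y in [6, 7]  -> 2 point(s)
  x = 4: RHS = 12, y in [5, 8]  -> 2 point(s)
  x = 5: RHS = 12, y in [5, 8]  -> 2 point(s)
  x = 6: RHS = 3, y in [4, 9]  -> 2 point(s)
  x = 7: RHS = 4, y in [2, 11]  -> 2 point(s)
  x = 10: RHS = 10, y in [6, 7]  -> 2 point(s)
Affine points: 15. Add the point at infinity: total = 16.

#E(F_13) = 16


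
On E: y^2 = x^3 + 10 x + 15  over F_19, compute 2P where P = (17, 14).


k = 2 = 10_2 (binary, LSB first: 01)
Double-and-add from P = (17, 14):
  bit 0 = 0: acc unchanged = O
  bit 1 = 1: acc = O + (2, 10) = (2, 10)

2P = (2, 10)


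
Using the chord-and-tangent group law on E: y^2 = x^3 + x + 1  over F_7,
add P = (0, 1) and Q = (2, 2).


P != Q, so use the chord formula.
s = (y2 - y1) / (x2 - x1) = (1) / (2) mod 7 = 4
x3 = s^2 - x1 - x2 mod 7 = 4^2 - 0 - 2 = 0
y3 = s (x1 - x3) - y1 mod 7 = 4 * (0 - 0) - 1 = 6

P + Q = (0, 6)


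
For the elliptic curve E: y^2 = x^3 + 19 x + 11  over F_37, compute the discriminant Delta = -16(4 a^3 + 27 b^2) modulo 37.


4 a^3 + 27 b^2 = 4*19^3 + 27*11^2 = 27436 + 3267 = 30703
Delta = -16 * (30703) = -491248
Delta mod 37 = 1

Delta = 1 (mod 37)


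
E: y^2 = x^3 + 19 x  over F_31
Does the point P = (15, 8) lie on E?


Check whether y^2 = x^3 + 19 x + 0 (mod 31) for (x, y) = (15, 8).
LHS: y^2 = 8^2 mod 31 = 2
RHS: x^3 + 19 x + 0 = 15^3 + 19*15 + 0 mod 31 = 2
LHS = RHS

Yes, on the curve


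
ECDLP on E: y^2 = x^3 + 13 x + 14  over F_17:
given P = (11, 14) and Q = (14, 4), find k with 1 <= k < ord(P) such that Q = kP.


Enumerate multiples of P until we hit Q = (14, 4):
  1P = (11, 14)
  2P = (14, 4)
Match found at i = 2.

k = 2


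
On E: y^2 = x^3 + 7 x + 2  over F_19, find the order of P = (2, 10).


Compute successive multiples of P until we hit O:
  1P = (2, 10)
  2P = (15, 9)
  3P = (11, 17)
  4P = (12, 16)
  5P = (16, 12)
  6P = (8, 0)
  7P = (16, 7)
  8P = (12, 3)
  ... (continuing to 12P)
  12P = O

ord(P) = 12


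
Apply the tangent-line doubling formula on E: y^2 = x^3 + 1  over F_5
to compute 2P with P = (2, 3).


Doubling: s = (3 x1^2 + a) / (2 y1)
s = (3*2^2 + 0) / (2*3) mod 5 = 2
x3 = s^2 - 2 x1 mod 5 = 2^2 - 2*2 = 0
y3 = s (x1 - x3) - y1 mod 5 = 2 * (2 - 0) - 3 = 1

2P = (0, 1)


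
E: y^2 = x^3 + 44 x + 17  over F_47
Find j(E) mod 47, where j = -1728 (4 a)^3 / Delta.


Delta = -16(4 a^3 + 27 b^2) mod 47 = 20
-1728 * (4 a)^3 = -1728 * (4*44)^3 mod 47 = 27
j = 27 * 20^(-1) mod 47 = 46

j = 46 (mod 47)


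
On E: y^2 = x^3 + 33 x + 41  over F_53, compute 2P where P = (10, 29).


Doubling: s = (3 x1^2 + a) / (2 y1)
s = (3*10^2 + 33) / (2*29) mod 53 = 3
x3 = s^2 - 2 x1 mod 53 = 3^2 - 2*10 = 42
y3 = s (x1 - x3) - y1 mod 53 = 3 * (10 - 42) - 29 = 34

2P = (42, 34)


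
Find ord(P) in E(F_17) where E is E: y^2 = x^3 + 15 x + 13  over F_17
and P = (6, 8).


Compute successive multiples of P until we hit O:
  1P = (6, 8)
  2P = (4, 1)
  3P = (15, 3)
  4P = (11, 8)
  5P = (0, 9)
  6P = (3, 0)
  7P = (0, 8)
  8P = (11, 9)
  ... (continuing to 12P)
  12P = O

ord(P) = 12


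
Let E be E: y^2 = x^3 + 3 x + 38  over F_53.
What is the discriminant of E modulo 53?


4 a^3 + 27 b^2 = 4*3^3 + 27*38^2 = 108 + 38988 = 39096
Delta = -16 * (39096) = -625536
Delta mod 53 = 23

Delta = 23 (mod 53)


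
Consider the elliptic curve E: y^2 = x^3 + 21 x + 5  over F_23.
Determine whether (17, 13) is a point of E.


Check whether y^2 = x^3 + 21 x + 5 (mod 23) for (x, y) = (17, 13).
LHS: y^2 = 13^2 mod 23 = 8
RHS: x^3 + 21 x + 5 = 17^3 + 21*17 + 5 mod 23 = 8
LHS = RHS

Yes, on the curve


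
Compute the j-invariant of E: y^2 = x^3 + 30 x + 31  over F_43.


Delta = -16(4 a^3 + 27 b^2) mod 43 = 11
-1728 * (4 a)^3 = -1728 * (4*30)^3 mod 43 = 27
j = 27 * 11^(-1) mod 43 = 22

j = 22 (mod 43)


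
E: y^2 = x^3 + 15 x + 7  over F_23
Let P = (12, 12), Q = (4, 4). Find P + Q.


P != Q, so use the chord formula.
s = (y2 - y1) / (x2 - x1) = (15) / (15) mod 23 = 1
x3 = s^2 - x1 - x2 mod 23 = 1^2 - 12 - 4 = 8
y3 = s (x1 - x3) - y1 mod 23 = 1 * (12 - 8) - 12 = 15

P + Q = (8, 15)


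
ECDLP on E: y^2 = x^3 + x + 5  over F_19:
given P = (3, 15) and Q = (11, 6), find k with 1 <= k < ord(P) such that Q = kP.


Enumerate multiples of P until we hit Q = (11, 6):
  1P = (3, 15)
  2P = (11, 13)
  3P = (11, 6)
Match found at i = 3.

k = 3


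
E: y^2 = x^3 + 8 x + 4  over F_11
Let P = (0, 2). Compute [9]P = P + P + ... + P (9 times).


k = 9 = 1001_2 (binary, LSB first: 1001)
Double-and-add from P = (0, 2):
  bit 0 = 1: acc = O + (0, 2) = (0, 2)
  bit 1 = 0: acc unchanged = (0, 2)
  bit 2 = 0: acc unchanged = (0, 2)
  bit 3 = 1: acc = (0, 2) + (4, 10) = (0, 9)

9P = (0, 9)


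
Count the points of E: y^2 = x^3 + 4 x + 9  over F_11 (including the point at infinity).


For each x in F_11, count y with y^2 = x^3 + 4 x + 9 mod 11:
  x = 0: RHS = 9, y in [3, 8]  -> 2 point(s)
  x = 1: RHS = 3, y in [5, 6]  -> 2 point(s)
  x = 2: RHS = 3, y in [5, 6]  -> 2 point(s)
  x = 3: RHS = 4, y in [2, 9]  -> 2 point(s)
  x = 4: RHS = 1, y in [1, 10]  -> 2 point(s)
  x = 5: RHS = 0, y in [0]  -> 1 point(s)
  x = 8: RHS = 3, y in [5, 6]  -> 2 point(s)
  x = 9: RHS = 4, y in [2, 9]  -> 2 point(s)
  x = 10: RHS = 4, y in [2, 9]  -> 2 point(s)
Affine points: 17. Add the point at infinity: total = 18.

#E(F_11) = 18


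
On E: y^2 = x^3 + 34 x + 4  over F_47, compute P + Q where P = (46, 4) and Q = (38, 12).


P != Q, so use the chord formula.
s = (y2 - y1) / (x2 - x1) = (8) / (39) mod 47 = 46
x3 = s^2 - x1 - x2 mod 47 = 46^2 - 46 - 38 = 11
y3 = s (x1 - x3) - y1 mod 47 = 46 * (46 - 11) - 4 = 8

P + Q = (11, 8)


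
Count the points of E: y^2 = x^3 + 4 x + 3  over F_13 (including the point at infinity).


For each x in F_13, count y with y^2 = x^3 + 4 x + 3 mod 13:
  x = 0: RHS = 3, y in [4, 9]  -> 2 point(s)
  x = 3: RHS = 3, y in [4, 9]  -> 2 point(s)
  x = 6: RHS = 9, y in [3, 10]  -> 2 point(s)
  x = 7: RHS = 10, y in [6, 7]  -> 2 point(s)
  x = 8: RHS = 1, y in [1, 12]  -> 2 point(s)
  x = 9: RHS = 1, y in [1, 12]  -> 2 point(s)
  x = 10: RHS = 3, y in [4, 9]  -> 2 point(s)
  x = 11: RHS = 0, y in [0]  -> 1 point(s)
Affine points: 15. Add the point at infinity: total = 16.

#E(F_13) = 16


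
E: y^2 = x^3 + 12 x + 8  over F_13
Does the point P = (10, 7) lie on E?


Check whether y^2 = x^3 + 12 x + 8 (mod 13) for (x, y) = (10, 7).
LHS: y^2 = 7^2 mod 13 = 10
RHS: x^3 + 12 x + 8 = 10^3 + 12*10 + 8 mod 13 = 10
LHS = RHS

Yes, on the curve


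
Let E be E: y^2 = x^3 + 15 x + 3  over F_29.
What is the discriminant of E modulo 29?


4 a^3 + 27 b^2 = 4*15^3 + 27*3^2 = 13500 + 243 = 13743
Delta = -16 * (13743) = -219888
Delta mod 29 = 19

Delta = 19 (mod 29)


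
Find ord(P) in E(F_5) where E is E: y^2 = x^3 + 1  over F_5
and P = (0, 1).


Compute successive multiples of P until we hit O:
  1P = (0, 1)
  2P = (0, 4)
  3P = O

ord(P) = 3


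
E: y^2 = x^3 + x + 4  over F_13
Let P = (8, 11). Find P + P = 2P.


Doubling: s = (3 x1^2 + a) / (2 y1)
s = (3*8^2 + 1) / (2*11) mod 13 = 7
x3 = s^2 - 2 x1 mod 13 = 7^2 - 2*8 = 7
y3 = s (x1 - x3) - y1 mod 13 = 7 * (8 - 7) - 11 = 9

2P = (7, 9)


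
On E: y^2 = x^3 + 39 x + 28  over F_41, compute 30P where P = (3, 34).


k = 30 = 11110_2 (binary, LSB first: 01111)
Double-and-add from P = (3, 34):
  bit 0 = 0: acc unchanged = O
  bit 1 = 1: acc = O + (2, 14) = (2, 14)
  bit 2 = 1: acc = (2, 14) + (16, 22) = (25, 8)
  bit 3 = 1: acc = (25, 8) + (5, 26) = (36, 6)
  bit 4 = 1: acc = (36, 6) + (11, 5) = (31, 27)

30P = (31, 27)


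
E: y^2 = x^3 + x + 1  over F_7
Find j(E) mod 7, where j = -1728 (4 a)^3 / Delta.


Delta = -16(4 a^3 + 27 b^2) mod 7 = 1
-1728 * (4 a)^3 = -1728 * (4*1)^3 mod 7 = 1
j = 1 * 1^(-1) mod 7 = 1

j = 1 (mod 7)


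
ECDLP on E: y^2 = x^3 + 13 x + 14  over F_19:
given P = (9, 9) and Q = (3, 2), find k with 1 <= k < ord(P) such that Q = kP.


Enumerate multiples of P until we hit Q = (3, 2):
  1P = (9, 9)
  2P = (6, 2)
  3P = (1, 16)
  4P = (16, 9)
  5P = (13, 10)
  6P = (3, 2)
Match found at i = 6.

k = 6


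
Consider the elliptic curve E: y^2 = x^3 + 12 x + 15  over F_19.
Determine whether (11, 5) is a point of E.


Check whether y^2 = x^3 + 12 x + 15 (mod 19) for (x, y) = (11, 5).
LHS: y^2 = 5^2 mod 19 = 6
RHS: x^3 + 12 x + 15 = 11^3 + 12*11 + 15 mod 19 = 15
LHS != RHS

No, not on the curve
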